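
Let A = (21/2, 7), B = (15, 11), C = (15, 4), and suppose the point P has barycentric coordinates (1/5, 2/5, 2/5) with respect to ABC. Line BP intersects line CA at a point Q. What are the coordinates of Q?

Line BP meets CA where the B-coordinate vanishes; zeroing P's B-weight and renormalizing leaves C, A-weights 2/5 : 1/5 → (2/3, 1/3).
So Q = (2/3)·C + (1/3)·A = (27/2, 5).

(27/2, 5)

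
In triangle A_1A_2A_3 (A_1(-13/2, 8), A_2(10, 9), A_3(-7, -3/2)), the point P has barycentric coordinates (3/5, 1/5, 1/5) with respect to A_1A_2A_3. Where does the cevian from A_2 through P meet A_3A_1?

(-53/8, 45/8)

Line A_2P meets A_3A_1 where the A_2-coordinate vanishes; zeroing P's A_2-weight and renormalizing leaves A_3, A_1-weights 1/5 : 3/5 → (1/4, 3/4).
So Q = (1/4)·A_3 + (3/4)·A_1 = (-53/8, 45/8).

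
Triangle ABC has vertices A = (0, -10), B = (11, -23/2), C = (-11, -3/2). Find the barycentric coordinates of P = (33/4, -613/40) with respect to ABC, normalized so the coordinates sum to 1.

(29/20, 3/20, -3/5)

Signed area of the reference triangle: [ABC] = ½·(0·(-23/2−(-3/2)) + 11·(-3/2−(-10)) + (-11)·(-10−(-23/2))) = ½·(0 + 187/2 − 33/2) = 77/2.
[PBC] = ½·((33/4)·(-23/2−(-3/2)) + 11·(-3/2−(-613/40)) + (-11)·(-613/40−(-23/2))) = ½·(-165/2 + 6083/40 + 1683/40) = 2233/40, so the A-coordinate is (2233/40)/(77/2) = 29/20.
[APC] = ½·(0·(-613/40−(-3/2)) + (33/4)·(-3/2−(-10)) + (-11)·(-10−(-613/40))) = ½·(0 + 561/8 − 2343/40) = 231/40, so the B-coordinate is 3/20.
[ABP] = ½·(0·(-23/2−(-613/40)) + 11·(-613/40−(-10)) + (33/4)·(-10−(-23/2))) = ½·(0 − 2343/40 + 99/8) = -231/10, so the C-coordinate is -3/5.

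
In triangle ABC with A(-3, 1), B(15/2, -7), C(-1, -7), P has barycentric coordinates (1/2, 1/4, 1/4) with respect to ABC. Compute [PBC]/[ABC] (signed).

1/2

The signed ratio [PBC]/[ABC] equals the barycentric coordinate of P at vertex A, which is 1/2.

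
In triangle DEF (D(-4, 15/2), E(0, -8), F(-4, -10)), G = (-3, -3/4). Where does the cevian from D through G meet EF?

Barycentric coordinates of G with respect to DEF: (1/2, 1/4, 1/4).
On side EF the D-coordinate is zero; dropping G's D-weight 1/2 and renormalizing the remaining 1/4 : 1/4 gives weights 1/2, 1/2 on E, F.
H = (1/2)·(0, -8) + (1/2)·(-4, -10) = (-2, -9).

(-2, -9)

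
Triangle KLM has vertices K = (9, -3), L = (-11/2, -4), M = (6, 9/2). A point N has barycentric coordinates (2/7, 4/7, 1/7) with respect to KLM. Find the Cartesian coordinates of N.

(2/7, -5/2)

N = (2/7)·K + (4/7)·L + (1/7)·M.
x-coordinate: (2/7)·9 + (4/7)·(-11/2) + (1/7)·6 = 2/7.
y-coordinate: (2/7)·(-3) + (4/7)·(-4) + (1/7)·(9/2) = -5/2.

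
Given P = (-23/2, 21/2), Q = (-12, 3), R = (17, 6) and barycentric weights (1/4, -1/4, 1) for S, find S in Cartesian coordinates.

(137/8, 63/8)

S = (1/4)·P + (-1/4)·Q + 1·R.
x-coordinate: (1/4)·(-23/2) + (-1/4)·(-12) + 1·17 = 137/8.
y-coordinate: (1/4)·(21/2) + (-1/4)·3 + 1·6 = 63/8.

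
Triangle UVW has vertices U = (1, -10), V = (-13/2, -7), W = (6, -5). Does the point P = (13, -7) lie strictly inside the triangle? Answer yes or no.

no

Barycentric coordinates of P: (26/35, -6/7, 39/35).
The three coordinates are positive, negative, positive; a point is interior exactly when all three are positive.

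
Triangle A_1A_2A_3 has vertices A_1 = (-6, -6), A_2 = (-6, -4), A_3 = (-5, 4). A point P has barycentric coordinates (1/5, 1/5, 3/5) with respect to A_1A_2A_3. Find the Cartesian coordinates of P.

P = (1/5)·A_1 + (1/5)·A_2 + (3/5)·A_3.
x-coordinate: (1/5)·(-6) + (1/5)·(-6) + (3/5)·(-5) = -27/5.
y-coordinate: (1/5)·(-6) + (1/5)·(-4) + (3/5)·4 = 2/5.

(-27/5, 2/5)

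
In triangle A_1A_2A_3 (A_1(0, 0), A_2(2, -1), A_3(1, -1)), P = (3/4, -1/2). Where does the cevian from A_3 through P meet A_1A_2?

Barycentric coordinates of P with respect to A_1A_2A_3: (1/2, 1/4, 1/4).
On side A_1A_2 the A_3-coordinate is zero; dropping P's A_3-weight 1/4 and renormalizing the remaining 1/2 : 1/4 gives weights 2/3, 1/3 on A_1, A_2.
Q = (2/3)·(0, 0) + (1/3)·(2, -1) = (2/3, -1/3).

(2/3, -1/3)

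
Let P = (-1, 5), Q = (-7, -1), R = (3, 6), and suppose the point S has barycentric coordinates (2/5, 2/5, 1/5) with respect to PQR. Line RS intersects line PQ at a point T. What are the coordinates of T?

Line RS meets PQ where the R-coordinate vanishes; zeroing S's R-weight and renormalizing leaves P, Q-weights 2/5 : 2/5 → (1/2, 1/2).
So T = (1/2)·P + (1/2)·Q = (-4, 2).

(-4, 2)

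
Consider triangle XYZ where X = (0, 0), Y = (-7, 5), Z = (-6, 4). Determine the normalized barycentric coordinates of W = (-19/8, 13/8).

Signed area of the reference triangle: [XYZ] = ½·(0·(5−4) + (-7)·(4−0) + (-6)·(0−5)) = ½·(0 − 28 + 30) = 1.
[WYZ] = ½·((-19/8)·(5−4) + (-7)·(4−(13/8)) + (-6)·(13/8−5)) = ½·(-19/8 − 133/8 + 81/4) = 5/8, so the X-coordinate is (5/8)/1 = 5/8.
[XWZ] = ½·(0·(13/8−4) + (-19/8)·(4−0) + (-6)·(0−(13/8))) = ½·(0 − 19/2 + 39/4) = 1/8, so the Y-coordinate is 1/8.
[XYW] = ½·(0·(5−(13/8)) + (-7)·(13/8−0) + (-19/8)·(0−5)) = ½·(0 − 91/8 + 95/8) = 1/4, so the Z-coordinate is 1/4.
Check: 5/8 + 1/8 + 1/4 = 1.

(5/8, 1/8, 1/4)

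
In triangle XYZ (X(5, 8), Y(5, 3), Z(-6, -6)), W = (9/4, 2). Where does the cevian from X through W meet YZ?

Barycentric coordinates of W with respect to XYZ: (1/4, 1/2, 1/4).
On side YZ the X-coordinate is zero; dropping W's X-weight 1/4 and renormalizing the remaining 1/2 : 1/4 gives weights 2/3, 1/3 on Y, Z.
V = (2/3)·(5, 3) + (1/3)·(-6, -6) = (4/3, 0).

(4/3, 0)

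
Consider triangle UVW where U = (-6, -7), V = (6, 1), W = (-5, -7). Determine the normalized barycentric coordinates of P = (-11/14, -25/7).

Signed area of the reference triangle: [UVW] = ½·((-6)·(1−(-7)) + 6·(-7−(-7)) + (-5)·(-7−1)) = ½·(-48 + 0 + 40) = -4.
[PVW] = ½·((-11/14)·(1−(-7)) + 6·(-7−(-25/7)) + (-5)·(-25/7−1)) = ½·(-44/7 − 144/7 + 160/7) = -2, so the U-coordinate is (-2)/(-4) = 1/2.
[UPW] = ½·((-6)·(-25/7−(-7)) + (-11/14)·(-7−(-7)) + (-5)·(-7−(-25/7))) = ½·(-144/7 + 0 + 120/7) = -12/7, so the V-coordinate is 3/7.
[UVP] = ½·((-6)·(1−(-25/7)) + 6·(-25/7−(-7)) + (-11/14)·(-7−1)) = ½·(-192/7 + 144/7 + 44/7) = -2/7, so the W-coordinate is 1/14.

(1/2, 3/7, 1/14)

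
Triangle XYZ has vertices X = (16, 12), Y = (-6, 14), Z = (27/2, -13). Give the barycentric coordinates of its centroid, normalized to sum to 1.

The centroid is the average of the vertices, so each weight is 1/3.

(1/3, 1/3, 1/3)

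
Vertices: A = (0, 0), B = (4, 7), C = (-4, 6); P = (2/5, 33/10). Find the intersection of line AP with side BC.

(4/5, 33/5)

Barycentric coordinates of P with respect to ABC: (1/2, 3/10, 1/5).
On side BC the A-coordinate is zero; dropping P's A-weight 1/2 and renormalizing the remaining 3/10 : 1/5 gives weights 3/5, 2/5 on B, C.
Q = (3/5)·(4, 7) + (2/5)·(-4, 6) = (4/5, 33/5).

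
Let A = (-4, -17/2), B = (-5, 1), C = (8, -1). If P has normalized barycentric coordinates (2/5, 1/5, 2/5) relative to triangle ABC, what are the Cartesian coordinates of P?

(3/5, -18/5)

P = (2/5)·A + (1/5)·B + (2/5)·C.
x-coordinate: (2/5)·(-4) + (1/5)·(-5) + (2/5)·8 = 3/5.
y-coordinate: (2/5)·(-17/2) + (1/5)·1 + (2/5)·(-1) = -18/5.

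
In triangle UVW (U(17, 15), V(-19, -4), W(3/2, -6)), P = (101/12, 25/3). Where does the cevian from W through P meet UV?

(49/5, 56/5)

Barycentric coordinates of P with respect to UVW: (2/3, 1/6, 1/6).
On side UV the W-coordinate is zero; dropping P's W-weight 1/6 and renormalizing the remaining 2/3 : 1/6 gives weights 4/5, 1/5 on U, V.
Q = (4/5)·(17, 15) + (1/5)·(-19, -4) = (49/5, 56/5).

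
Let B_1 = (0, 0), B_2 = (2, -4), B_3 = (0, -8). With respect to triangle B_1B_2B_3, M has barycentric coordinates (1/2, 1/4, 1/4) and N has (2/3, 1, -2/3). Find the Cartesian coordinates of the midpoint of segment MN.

(5/4, -5/6)

Barycentric coordinates of the midpoint are the average: (7/12, 5/8, -5/24).
Converting: (7/12)·B_1 + (5/8)·B_2 + (-5/24)·B_3 = (5/4, -5/6).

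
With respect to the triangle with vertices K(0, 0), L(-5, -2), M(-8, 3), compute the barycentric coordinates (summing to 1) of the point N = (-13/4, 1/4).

Signed area of the reference triangle: [KLM] = ½·(0·(-2−3) + (-5)·(3−0) + (-8)·(0−(-2))) = ½·(0 − 15 − 16) = -31/2.
[NLM] = ½·((-13/4)·(-2−3) + (-5)·(3−(1/4)) + (-8)·(1/4−(-2))) = ½·(65/4 − 55/4 − 18) = -31/4, so the K-coordinate is (-31/4)/(-31/2) = 1/2.
[KNM] = ½·(0·(1/4−3) + (-13/4)·(3−0) + (-8)·(0−(1/4))) = ½·(0 − 39/4 + 2) = -31/8, so the L-coordinate is 1/4.
[KLN] = ½·(0·(-2−(1/4)) + (-5)·(1/4−0) + (-13/4)·(0−(-2))) = ½·(0 − 5/4 − 13/2) = -31/8, so the M-coordinate is 1/4.

(1/2, 1/4, 1/4)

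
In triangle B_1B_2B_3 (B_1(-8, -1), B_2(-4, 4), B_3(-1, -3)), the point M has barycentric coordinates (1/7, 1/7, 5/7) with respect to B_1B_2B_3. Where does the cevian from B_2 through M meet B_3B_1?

(-13/6, -8/3)

Line B_2M meets B_3B_1 where the B_2-coordinate vanishes; zeroing M's B_2-weight and renormalizing leaves B_3, B_1-weights 5/7 : 1/7 → (5/6, 1/6).
So N = (5/6)·B_3 + (1/6)·B_1 = (-13/6, -8/3).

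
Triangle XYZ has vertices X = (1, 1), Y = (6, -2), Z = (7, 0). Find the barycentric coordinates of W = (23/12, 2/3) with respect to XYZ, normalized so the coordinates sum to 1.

(5/6, 1/12, 1/12)

Signed area of the reference triangle: [XYZ] = ½·(1·(-2−0) + 6·(0−1) + 7·(1−(-2))) = ½·(-2 − 6 + 21) = 13/2.
[WYZ] = ½·((23/12)·(-2−0) + 6·(0−(2/3)) + 7·(2/3−(-2))) = ½·(-23/6 − 4 + 56/3) = 65/12, so the X-coordinate is (65/12)/(13/2) = 5/6.
[XWZ] = ½·(1·(2/3−0) + (23/12)·(0−1) + 7·(1−(2/3))) = ½·(2/3 − 23/12 + 7/3) = 13/24, so the Y-coordinate is 1/12.
[XYW] = ½·(1·(-2−(2/3)) + 6·(2/3−1) + (23/12)·(1−(-2))) = ½·(-8/3 − 2 + 23/4) = 13/24, so the Z-coordinate is 1/12.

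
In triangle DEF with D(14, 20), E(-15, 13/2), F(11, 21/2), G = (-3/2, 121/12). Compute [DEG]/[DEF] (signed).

[DEF] = ½·(14·(13/2−(21/2)) + (-15)·(21/2−20) + 11·(20−(13/2))) = ½·(-56 + 285/2 + 297/2) = 235/2.
[DEG] = ½·(14·(13/2−(121/12)) + (-15)·(121/12−20) + (-3/2)·(20−(13/2))) = ½·(-301/6 + 595/4 − 81/4) = 235/6, so the ratio is (235/6)/(235/2) = 1/3.

1/3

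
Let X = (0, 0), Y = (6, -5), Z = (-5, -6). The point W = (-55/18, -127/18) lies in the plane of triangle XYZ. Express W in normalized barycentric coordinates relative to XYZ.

Signed area of the reference triangle: [XYZ] = ½·(0·(-5−(-6)) + 6·(-6−0) + (-5)·(0−(-5))) = ½·(0 − 36 − 25) = -61/2.
[WYZ] = ½·((-55/18)·(-5−(-6)) + 6·(-6−(-127/18)) + (-5)·(-127/18−(-5))) = ½·(-55/18 + 19/3 + 185/18) = 61/9, so the X-coordinate is (61/9)/(-61/2) = -2/9.
[XWZ] = ½·(0·(-127/18−(-6)) + (-55/18)·(-6−0) + (-5)·(0−(-127/18))) = ½·(0 + 55/3 − 635/18) = -305/36, so the Y-coordinate is 5/18.
[XYW] = ½·(0·(-5−(-127/18)) + 6·(-127/18−0) + (-55/18)·(0−(-5))) = ½·(0 − 127/3 − 275/18) = -1037/36, so the Z-coordinate is 17/18.
Check: -2/9 + 5/18 + 17/18 = 1.

(-2/9, 5/18, 17/18)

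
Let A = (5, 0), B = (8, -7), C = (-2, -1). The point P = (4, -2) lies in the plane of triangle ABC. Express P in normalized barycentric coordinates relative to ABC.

(1/2, 1/4, 1/4)

Signed area of the reference triangle: [ABC] = ½·(5·(-7−(-1)) + 8·(-1−0) + (-2)·(0−(-7))) = ½·(-30 − 8 − 14) = -26.
[PBC] = ½·(4·(-7−(-1)) + 8·(-1−(-2)) + (-2)·(-2−(-7))) = ½·(-24 + 8 − 10) = -13, so the A-coordinate is (-13)/(-26) = 1/2.
[APC] = ½·(5·(-2−(-1)) + 4·(-1−0) + (-2)·(0−(-2))) = ½·(-5 − 4 − 4) = -13/2, so the B-coordinate is 1/4.
[ABP] = ½·(5·(-7−(-2)) + 8·(-2−0) + 4·(0−(-7))) = ½·(-25 − 16 + 28) = -13/2, so the C-coordinate is 1/4.
Check: 1/2 + 1/4 + 1/4 = 1.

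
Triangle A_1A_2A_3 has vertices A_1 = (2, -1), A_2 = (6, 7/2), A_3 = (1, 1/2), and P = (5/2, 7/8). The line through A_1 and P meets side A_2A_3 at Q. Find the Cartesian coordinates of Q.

(8/3, 3/2)

Barycentric coordinates of P with respect to A_1A_2A_3: (1/4, 1/4, 1/2).
On side A_2A_3 the A_1-coordinate is zero; dropping P's A_1-weight 1/4 and renormalizing the remaining 1/4 : 1/2 gives weights 1/3, 2/3 on A_2, A_3.
Q = (1/3)·(6, 7/2) + (2/3)·(1, 1/2) = (8/3, 3/2).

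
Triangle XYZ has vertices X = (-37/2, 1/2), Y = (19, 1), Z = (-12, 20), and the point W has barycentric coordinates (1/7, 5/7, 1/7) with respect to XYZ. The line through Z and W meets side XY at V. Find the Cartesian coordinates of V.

(51/4, 11/12)

Line ZW meets XY where the Z-coordinate vanishes; zeroing W's Z-weight and renormalizing leaves X, Y-weights 1/7 : 5/7 → (1/6, 5/6).
So V = (1/6)·X + (5/6)·Y = (51/4, 11/12).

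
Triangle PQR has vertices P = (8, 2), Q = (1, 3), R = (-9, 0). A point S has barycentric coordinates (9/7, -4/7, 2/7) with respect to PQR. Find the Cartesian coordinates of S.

S = (9/7)·P + (-4/7)·Q + (2/7)·R.
x-coordinate: (9/7)·8 + (-4/7)·1 + (2/7)·(-9) = 50/7.
y-coordinate: (9/7)·2 + (-4/7)·3 + (2/7)·0 = 6/7.

(50/7, 6/7)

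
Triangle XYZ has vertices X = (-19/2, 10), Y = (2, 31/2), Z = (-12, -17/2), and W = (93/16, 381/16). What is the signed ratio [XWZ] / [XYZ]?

5/4

[XYZ] = ½·((-19/2)·(31/2−(-17/2)) + 2·(-17/2−10) + (-12)·(10−(31/2))) = ½·(-228 − 37 + 66) = -199/2.
[XWZ] = ½·((-19/2)·(381/16−(-17/2)) + (93/16)·(-17/2−10) + (-12)·(10−(381/16))) = ½·(-9823/32 − 3441/32 + 663/4) = -995/8, so the ratio is (-995/8)/(-199/2) = 5/4.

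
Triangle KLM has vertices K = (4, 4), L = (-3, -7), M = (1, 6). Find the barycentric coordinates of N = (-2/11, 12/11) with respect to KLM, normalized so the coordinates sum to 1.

(1/11, 4/11, 6/11)

Signed area of the reference triangle: [KLM] = ½·(4·(-7−6) + (-3)·(6−4) + 1·(4−(-7))) = ½·(-52 − 6 + 11) = -47/2.
[NLM] = ½·((-2/11)·(-7−6) + (-3)·(6−(12/11)) + 1·(12/11−(-7))) = ½·(26/11 − 162/11 + 89/11) = -47/22, so the K-coordinate is (-47/22)/(-47/2) = 1/11.
[KNM] = ½·(4·(12/11−6) + (-2/11)·(6−4) + 1·(4−(12/11))) = ½·(-216/11 − 4/11 + 32/11) = -94/11, so the L-coordinate is 4/11.
[KLN] = ½·(4·(-7−(12/11)) + (-3)·(12/11−4) + (-2/11)·(4−(-7))) = ½·(-356/11 + 96/11 − 2) = -141/11, so the M-coordinate is 6/11.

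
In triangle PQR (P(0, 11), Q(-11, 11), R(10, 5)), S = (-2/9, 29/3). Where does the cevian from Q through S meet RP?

(20/7, 65/7)

Barycentric coordinates of S with respect to PQR: (5/9, 2/9, 2/9).
On side RP the Q-coordinate is zero; dropping S's Q-weight 2/9 and renormalizing the remaining 2/9 : 5/9 gives weights 2/7, 5/7 on R, P.
T = (2/7)·(10, 5) + (5/7)·(0, 11) = (20/7, 65/7).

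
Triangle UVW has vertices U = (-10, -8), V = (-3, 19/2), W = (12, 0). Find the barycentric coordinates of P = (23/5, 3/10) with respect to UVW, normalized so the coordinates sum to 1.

Signed area of the reference triangle: [UVW] = ½·((-10)·(19/2−0) + (-3)·(0−(-8)) + 12·(-8−(19/2))) = ½·(-95 − 24 − 210) = -329/2.
[PVW] = ½·((23/5)·(19/2−0) + (-3)·(0−(3/10)) + 12·(3/10−(19/2))) = ½·(437/10 + 9/10 − 552/5) = -329/10, so the U-coordinate is (-329/10)/(-329/2) = 1/5.
[UPW] = ½·((-10)·(3/10−0) + (23/5)·(0−(-8)) + 12·(-8−(3/10))) = ½·(-3 + 184/5 − 498/5) = -329/10, so the V-coordinate is 1/5.
[UVP] = ½·((-10)·(19/2−(3/10)) + (-3)·(3/10−(-8)) + (23/5)·(-8−(19/2))) = ½·(-92 − 249/10 − 161/2) = -987/10, so the W-coordinate is 3/5.
Check: 1/5 + 1/5 + 3/5 = 1.

(1/5, 1/5, 3/5)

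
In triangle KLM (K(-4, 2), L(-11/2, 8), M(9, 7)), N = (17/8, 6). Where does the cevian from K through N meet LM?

Barycentric coordinates of N with respect to KLM: (1/4, 1/4, 1/2).
On side LM the K-coordinate is zero; dropping N's K-weight 1/4 and renormalizing the remaining 1/4 : 1/2 gives weights 1/3, 2/3 on L, M.
J = (1/3)·(-11/2, 8) + (2/3)·(9, 7) = (25/6, 22/3).

(25/6, 22/3)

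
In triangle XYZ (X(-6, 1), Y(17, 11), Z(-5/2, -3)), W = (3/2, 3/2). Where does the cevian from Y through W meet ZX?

(-11/3, -5/3)

Barycentric coordinates of W with respect to XYZ: (1/4, 1/4, 1/2).
On side ZX the Y-coordinate is zero; dropping W's Y-weight 1/4 and renormalizing the remaining 1/2 : 1/4 gives weights 2/3, 1/3 on Z, X.
V = (2/3)·(-5/2, -3) + (1/3)·(-6, 1) = (-11/3, -5/3).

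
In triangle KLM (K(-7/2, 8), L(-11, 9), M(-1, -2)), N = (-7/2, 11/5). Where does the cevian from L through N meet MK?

Barycentric coordinates of N with respect to KLM: (1/5, 1/5, 3/5).
On side MK the L-coordinate is zero; dropping N's L-weight 1/5 and renormalizing the remaining 3/5 : 1/5 gives weights 3/4, 1/4 on M, K.
J = (3/4)·(-1, -2) + (1/4)·(-7/2, 8) = (-13/8, 1/2).

(-13/8, 1/2)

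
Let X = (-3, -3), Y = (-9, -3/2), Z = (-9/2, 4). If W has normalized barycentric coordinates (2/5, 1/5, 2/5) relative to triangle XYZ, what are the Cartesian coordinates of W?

(-24/5, 1/10)

W = (2/5)·X + (1/5)·Y + (2/5)·Z.
x-coordinate: (2/5)·(-3) + (1/5)·(-9) + (2/5)·(-9/2) = -24/5.
y-coordinate: (2/5)·(-3) + (1/5)·(-3/2) + (2/5)·4 = 1/10.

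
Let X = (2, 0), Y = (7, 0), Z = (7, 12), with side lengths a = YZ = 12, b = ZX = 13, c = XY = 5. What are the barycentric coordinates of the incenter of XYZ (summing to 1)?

(2/5, 13/30, 1/6)

The incenter has barycentric coordinates proportional to the opposite side lengths: (12 : 13 : 5).
Normalizing by 12+13+5 = 30 gives (2/5, 13/30, 1/6).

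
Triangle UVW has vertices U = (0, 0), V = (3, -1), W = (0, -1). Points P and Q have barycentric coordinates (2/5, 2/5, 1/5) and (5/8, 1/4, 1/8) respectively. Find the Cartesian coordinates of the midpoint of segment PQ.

(39/40, -39/80)

Barycentric coordinates of the midpoint are the average: (41/80, 13/40, 13/80).
Converting: (41/80)·U + (13/40)·V + (13/80)·W = (39/40, -39/80).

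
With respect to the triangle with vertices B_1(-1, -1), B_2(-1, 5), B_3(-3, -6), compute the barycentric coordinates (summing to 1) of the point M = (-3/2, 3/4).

Signed area of the reference triangle: [B_1B_2B_3] = ½·((-1)·(5−(-6)) + (-1)·(-6−(-1)) + (-3)·(-1−5)) = ½·(-11 + 5 + 18) = 6.
[MB_2B_3] = ½·((-3/2)·(5−(-6)) + (-1)·(-6−(3/4)) + (-3)·(3/4−5)) = ½·(-33/2 + 27/4 + 51/4) = 3/2, so the B_1-coordinate is (3/2)/6 = 1/4.
[B_1MB_3] = ½·((-1)·(3/4−(-6)) + (-3/2)·(-6−(-1)) + (-3)·(-1−(3/4))) = ½·(-27/4 + 15/2 + 21/4) = 3, so the B_2-coordinate is 1/2.
[B_1B_2M] = ½·((-1)·(5−(3/4)) + (-1)·(3/4−(-1)) + (-3/2)·(-1−5)) = ½·(-17/4 − 7/4 + 9) = 3/2, so the B_3-coordinate is 1/4.

(1/4, 1/2, 1/4)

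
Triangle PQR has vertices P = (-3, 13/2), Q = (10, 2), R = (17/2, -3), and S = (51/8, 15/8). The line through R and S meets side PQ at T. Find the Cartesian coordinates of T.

(17/3, 7/2)

Barycentric coordinates of S with respect to PQR: (1/4, 1/2, 1/4).
On side PQ the R-coordinate is zero; dropping S's R-weight 1/4 and renormalizing the remaining 1/4 : 1/2 gives weights 1/3, 2/3 on P, Q.
T = (1/3)·(-3, 13/2) + (2/3)·(10, 2) = (17/3, 7/2).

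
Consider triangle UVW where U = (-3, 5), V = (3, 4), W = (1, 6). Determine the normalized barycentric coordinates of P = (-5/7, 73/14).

Signed area of the reference triangle: [UVW] = ½·((-3)·(4−6) + 3·(6−5) + 1·(5−4)) = ½·(6 + 3 + 1) = 5.
[PVW] = ½·((-5/7)·(4−6) + 3·(6−(73/14)) + 1·(73/14−4)) = ½·(10/7 + 33/14 + 17/14) = 5/2, so the U-coordinate is (5/2)/5 = 1/2.
[UPW] = ½·((-3)·(73/14−6) + (-5/7)·(6−5) + 1·(5−(73/14))) = ½·(33/14 − 5/7 − 3/14) = 5/7, so the V-coordinate is 1/7.
[UVP] = ½·((-3)·(4−(73/14)) + 3·(73/14−5) + (-5/7)·(5−4)) = ½·(51/14 + 9/14 − 5/7) = 25/14, so the W-coordinate is 5/14.
Check: 1/2 + 1/7 + 5/14 = 1.

(1/2, 1/7, 5/14)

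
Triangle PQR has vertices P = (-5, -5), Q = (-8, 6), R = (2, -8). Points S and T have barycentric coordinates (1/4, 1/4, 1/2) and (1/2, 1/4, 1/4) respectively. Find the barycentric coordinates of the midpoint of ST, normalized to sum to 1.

Since both coordinate triples sum to 1, the midpoint's barycentrics are the componentwise average.
(1/4+1/2)/2 = 3/8; similarly 1/4 and 3/8.

(3/8, 1/4, 3/8)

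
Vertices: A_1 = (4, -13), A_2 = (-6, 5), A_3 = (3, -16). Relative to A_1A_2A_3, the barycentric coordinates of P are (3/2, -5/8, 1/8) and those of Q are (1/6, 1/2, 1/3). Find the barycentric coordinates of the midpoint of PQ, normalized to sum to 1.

(5/6, -1/16, 11/48)

Since both coordinate triples sum to 1, the midpoint's barycentrics are the componentwise average.
(3/2+1/6)/2 = 5/6; similarly -1/16 and 11/48.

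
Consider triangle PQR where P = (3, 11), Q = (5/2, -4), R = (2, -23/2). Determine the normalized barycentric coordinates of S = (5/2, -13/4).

(1/10, 4/5, 1/10)

Signed area of the reference triangle: [PQR] = ½·(3·(-4−(-23/2)) + (5/2)·(-23/2−11) + 2·(11−(-4))) = ½·(45/2 − 225/4 + 30) = -15/8.
[SQR] = ½·((5/2)·(-4−(-23/2)) + (5/2)·(-23/2−(-13/4)) + 2·(-13/4−(-4))) = ½·(75/4 − 165/8 + 3/2) = -3/16, so the P-coordinate is (-3/16)/(-15/8) = 1/10.
[PSR] = ½·(3·(-13/4−(-23/2)) + (5/2)·(-23/2−11) + 2·(11−(-13/4))) = ½·(99/4 − 225/4 + 57/2) = -3/2, so the Q-coordinate is 4/5.
[PQS] = ½·(3·(-4−(-13/4)) + (5/2)·(-13/4−11) + (5/2)·(11−(-4))) = ½·(-9/4 − 285/8 + 75/2) = -3/16, so the R-coordinate is 1/10.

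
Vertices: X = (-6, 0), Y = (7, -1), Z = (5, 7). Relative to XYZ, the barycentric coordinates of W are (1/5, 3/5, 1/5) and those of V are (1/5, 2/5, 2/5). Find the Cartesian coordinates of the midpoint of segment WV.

Barycentric coordinates of the midpoint are the average: (1/5, 1/2, 3/10).
Converting: (1/5)·X + (1/2)·Y + (3/10)·Z = (19/5, 8/5).

(19/5, 8/5)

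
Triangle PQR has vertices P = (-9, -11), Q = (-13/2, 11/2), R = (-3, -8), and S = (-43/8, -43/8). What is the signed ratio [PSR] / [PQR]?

1/4

[PQR] = ½·((-9)·(11/2−(-8)) + (-13/2)·(-8−(-11)) + (-3)·(-11−(11/2))) = ½·(-243/2 − 39/2 + 99/2) = -183/4.
[PSR] = ½·((-9)·(-43/8−(-8)) + (-43/8)·(-8−(-11)) + (-3)·(-11−(-43/8))) = ½·(-189/8 − 129/8 + 135/8) = -183/16, so the ratio is (-183/16)/(-183/4) = 1/4.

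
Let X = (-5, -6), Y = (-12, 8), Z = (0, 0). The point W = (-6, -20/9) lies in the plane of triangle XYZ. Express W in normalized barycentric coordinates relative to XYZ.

Signed area of the reference triangle: [XYZ] = ½·((-5)·(8−0) + (-12)·(0−(-6)) + 0·(-6−8)) = ½·(-40 − 72 + 0) = -56.
[WYZ] = ½·((-6)·(8−0) + (-12)·(0−(-20/9)) + 0·(-20/9−8)) = ½·(-48 − 80/3 + 0) = -112/3, so the X-coordinate is (-112/3)/(-56) = 2/3.
[XWZ] = ½·((-5)·(-20/9−0) + (-6)·(0−(-6)) + 0·(-6−(-20/9))) = ½·(100/9 − 36 + 0) = -112/9, so the Y-coordinate is 2/9.
[XYW] = ½·((-5)·(8−(-20/9)) + (-12)·(-20/9−(-6)) + (-6)·(-6−8)) = ½·(-460/9 − 136/3 + 84) = -56/9, so the Z-coordinate is 1/9.

(2/3, 2/9, 1/9)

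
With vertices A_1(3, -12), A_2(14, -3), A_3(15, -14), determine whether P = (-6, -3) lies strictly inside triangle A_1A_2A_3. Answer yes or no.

Barycentric coordinates of P: (22/13, 9/13, -18/13).
The three coordinates are positive, positive, negative; a point is interior exactly when all three are positive.

no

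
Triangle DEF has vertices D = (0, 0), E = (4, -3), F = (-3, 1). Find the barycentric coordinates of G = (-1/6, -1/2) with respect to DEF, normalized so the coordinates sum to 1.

(1/6, 1/3, 1/2)

Signed area of the reference triangle: [DEF] = ½·(0·(-3−1) + 4·(1−0) + (-3)·(0−(-3))) = ½·(0 + 4 − 9) = -5/2.
[GEF] = ½·((-1/6)·(-3−1) + 4·(1−(-1/2)) + (-3)·(-1/2−(-3))) = ½·(2/3 + 6 − 15/2) = -5/12, so the D-coordinate is (-5/12)/(-5/2) = 1/6.
[DGF] = ½·(0·(-1/2−1) + (-1/6)·(1−0) + (-3)·(0−(-1/2))) = ½·(0 − 1/6 − 3/2) = -5/6, so the E-coordinate is 1/3.
[DEG] = ½·(0·(-3−(-1/2)) + 4·(-1/2−0) + (-1/6)·(0−(-3))) = ½·(0 − 2 − 1/2) = -5/4, so the F-coordinate is 1/2.
Check: 1/6 + 1/3 + 1/2 = 1.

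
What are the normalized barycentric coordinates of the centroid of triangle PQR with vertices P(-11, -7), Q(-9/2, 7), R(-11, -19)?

The centroid is the average of the vertices, so each weight is 1/3.

(1/3, 1/3, 1/3)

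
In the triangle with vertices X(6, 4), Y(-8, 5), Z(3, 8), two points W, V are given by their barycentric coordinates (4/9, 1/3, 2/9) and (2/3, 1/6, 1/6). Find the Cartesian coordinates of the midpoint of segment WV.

(23/12, 181/36)

Barycentric coordinates of the midpoint are the average: (5/9, 1/4, 7/36).
Converting: (5/9)·X + (1/4)·Y + (7/36)·Z = (23/12, 181/36).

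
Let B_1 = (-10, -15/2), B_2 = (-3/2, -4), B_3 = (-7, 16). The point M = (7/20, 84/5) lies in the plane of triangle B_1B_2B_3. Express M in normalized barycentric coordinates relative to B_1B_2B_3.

Signed area of the reference triangle: [B_1B_2B_3] = ½·((-10)·(-4−16) + (-3/2)·(16−(-15/2)) + (-7)·(-15/2−(-4))) = ½·(200 − 141/4 + 49/2) = 757/8.
[MB_2B_3] = ½·((7/20)·(-4−16) + (-3/2)·(16−(84/5)) + (-7)·(84/5−(-4))) = ½·(-7 + 6/5 − 728/5) = -757/10, so the B_1-coordinate is (-757/10)/(757/8) = -4/5.
[B_1MB_3] = ½·((-10)·(84/5−16) + (7/20)·(16−(-15/2)) + (-7)·(-15/2−(84/5))) = ½·(-8 + 329/40 + 1701/10) = 6813/80, so the B_2-coordinate is 9/10.
[B_1B_2M] = ½·((-10)·(-4−(84/5)) + (-3/2)·(84/5−(-15/2)) + (7/20)·(-15/2−(-4))) = ½·(208 − 729/20 − 49/40) = 6813/80, so the B_3-coordinate is 9/10.
Check: -4/5 + 9/10 + 9/10 = 1.

(-4/5, 9/10, 9/10)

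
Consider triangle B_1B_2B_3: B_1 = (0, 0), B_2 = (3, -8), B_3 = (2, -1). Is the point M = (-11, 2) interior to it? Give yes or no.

Barycentric coordinates of M: (88/13, 7/13, -82/13).
The three coordinates are positive, positive, negative; a point is interior exactly when all three are positive.

no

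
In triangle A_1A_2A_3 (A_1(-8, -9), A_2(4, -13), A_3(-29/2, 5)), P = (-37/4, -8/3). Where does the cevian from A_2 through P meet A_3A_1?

(-119/10, -3/5)

Barycentric coordinates of P with respect to A_1A_2A_3: (1/3, 1/6, 1/2).
On side A_3A_1 the A_2-coordinate is zero; dropping P's A_2-weight 1/6 and renormalizing the remaining 1/2 : 1/3 gives weights 3/5, 2/5 on A_3, A_1.
Q = (3/5)·(-29/2, 5) + (2/5)·(-8, -9) = (-119/10, -3/5).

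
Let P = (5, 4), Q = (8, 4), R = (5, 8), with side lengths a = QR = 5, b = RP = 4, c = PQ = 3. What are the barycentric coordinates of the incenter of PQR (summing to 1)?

The incenter has barycentric coordinates proportional to the opposite side lengths: (5 : 4 : 3).
Normalizing by 5+4+3 = 12 gives (5/12, 1/3, 1/4).

(5/12, 1/3, 1/4)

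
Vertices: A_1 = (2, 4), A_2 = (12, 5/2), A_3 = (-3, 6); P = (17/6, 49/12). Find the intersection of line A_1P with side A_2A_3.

(9/2, 17/4)

Barycentric coordinates of P with respect to A_1A_2A_3: (2/3, 1/6, 1/6).
On side A_2A_3 the A_1-coordinate is zero; dropping P's A_1-weight 2/3 and renormalizing the remaining 1/6 : 1/6 gives weights 1/2, 1/2 on A_2, A_3.
Q = (1/2)·(12, 5/2) + (1/2)·(-3, 6) = (9/2, 17/4).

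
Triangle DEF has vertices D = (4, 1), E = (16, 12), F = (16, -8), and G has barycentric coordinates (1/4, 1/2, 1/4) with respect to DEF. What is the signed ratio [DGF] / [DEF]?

The signed ratio [DGF]/[DEF] equals the barycentric coordinate of G at vertex E, which is 1/2.

1/2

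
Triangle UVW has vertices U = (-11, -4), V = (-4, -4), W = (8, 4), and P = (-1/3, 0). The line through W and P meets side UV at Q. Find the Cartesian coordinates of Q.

Barycentric coordinates of P with respect to UVW: (1/3, 1/6, 1/2).
On side UV the W-coordinate is zero; dropping P's W-weight 1/2 and renormalizing the remaining 1/3 : 1/6 gives weights 2/3, 1/3 on U, V.
Q = (2/3)·(-11, -4) + (1/3)·(-4, -4) = (-26/3, -4).

(-26/3, -4)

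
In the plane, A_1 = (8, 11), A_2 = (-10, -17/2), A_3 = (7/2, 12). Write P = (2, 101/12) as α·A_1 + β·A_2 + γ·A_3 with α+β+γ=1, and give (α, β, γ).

Signed area of the reference triangle: [A_1A_2A_3] = ½·(8·(-17/2−12) + (-10)·(12−11) + (7/2)·(11−(-17/2))) = ½·(-164 − 10 + 273/4) = -423/8.
[PA_2A_3] = ½·(2·(-17/2−12) + (-10)·(12−(101/12)) + (7/2)·(101/12−(-17/2))) = ½·(-41 − 215/6 + 1421/24) = -141/16, so the A_1-coordinate is (-141/16)/(-423/8) = 1/6.
[A_1PA_3] = ½·(8·(101/12−12) + 2·(12−11) + (7/2)·(11−(101/12))) = ½·(-86/3 + 2 + 217/24) = -141/16, so the A_2-coordinate is 1/6.
[A_1A_2P] = ½·(8·(-17/2−(101/12)) + (-10)·(101/12−11) + 2·(11−(-17/2))) = ½·(-406/3 + 155/6 + 39) = -141/4, so the A_3-coordinate is 2/3.

(1/6, 1/6, 2/3)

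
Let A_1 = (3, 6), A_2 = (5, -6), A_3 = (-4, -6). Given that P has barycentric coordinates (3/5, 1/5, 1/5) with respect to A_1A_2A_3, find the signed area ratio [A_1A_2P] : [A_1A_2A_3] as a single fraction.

The signed ratio [A_1A_2P]/[A_1A_2A_3] equals the barycentric coordinate of P at vertex A_3, which is 1/5.

1/5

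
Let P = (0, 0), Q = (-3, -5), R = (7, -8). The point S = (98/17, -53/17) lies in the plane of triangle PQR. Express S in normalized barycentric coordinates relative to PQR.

Signed area of the reference triangle: [PQR] = ½·(0·(-5−(-8)) + (-3)·(-8−0) + 7·(0−(-5))) = ½·(0 + 24 + 35) = 59/2.
[SQR] = ½·((98/17)·(-5−(-8)) + (-3)·(-8−(-53/17)) + 7·(-53/17−(-5))) = ½·(294/17 + 249/17 + 224/17) = 767/34, so the P-coordinate is (767/34)/(59/2) = 13/17.
[PSR] = ½·(0·(-53/17−(-8)) + (98/17)·(-8−0) + 7·(0−(-53/17))) = ½·(0 − 784/17 + 371/17) = -413/34, so the Q-coordinate is -7/17.
[PQS] = ½·(0·(-5−(-53/17)) + (-3)·(-53/17−0) + (98/17)·(0−(-5))) = ½·(0 + 159/17 + 490/17) = 649/34, so the R-coordinate is 11/17.

(13/17, -7/17, 11/17)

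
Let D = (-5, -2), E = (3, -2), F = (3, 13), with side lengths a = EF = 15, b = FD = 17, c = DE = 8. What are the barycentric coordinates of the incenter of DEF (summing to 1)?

(3/8, 17/40, 1/5)

The incenter has barycentric coordinates proportional to the opposite side lengths: (15 : 17 : 8).
Normalizing by 15+17+8 = 40 gives (3/8, 17/40, 1/5).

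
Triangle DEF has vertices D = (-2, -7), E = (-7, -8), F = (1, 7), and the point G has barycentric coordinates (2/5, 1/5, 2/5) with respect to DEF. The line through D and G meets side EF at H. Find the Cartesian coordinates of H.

(-5/3, 2)

Line DG meets EF where the D-coordinate vanishes; zeroing G's D-weight and renormalizing leaves E, F-weights 1/5 : 2/5 → (1/3, 2/3).
So H = (1/3)·E + (2/3)·F = (-5/3, 2).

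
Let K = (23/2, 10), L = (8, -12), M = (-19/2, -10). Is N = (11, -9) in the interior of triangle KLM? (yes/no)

no

Barycentric coordinates of N: (117/784, 389/392, -111/784).
The three coordinates are positive, positive, negative; a point is interior exactly when all three are positive.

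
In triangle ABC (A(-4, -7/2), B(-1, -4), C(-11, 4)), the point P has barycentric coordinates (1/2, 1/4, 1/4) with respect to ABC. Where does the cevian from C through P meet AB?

(-3, -11/3)

Line CP meets AB where the C-coordinate vanishes; zeroing P's C-weight and renormalizing leaves A, B-weights 1/2 : 1/4 → (2/3, 1/3).
So Q = (2/3)·A + (1/3)·B = (-3, -11/3).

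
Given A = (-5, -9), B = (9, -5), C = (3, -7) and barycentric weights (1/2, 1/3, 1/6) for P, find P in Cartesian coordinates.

P = (1/2)·A + (1/3)·B + (1/6)·C.
x-coordinate: (1/2)·(-5) + (1/3)·9 + (1/6)·3 = 1.
y-coordinate: (1/2)·(-9) + (1/3)·(-5) + (1/6)·(-7) = -22/3.

(1, -22/3)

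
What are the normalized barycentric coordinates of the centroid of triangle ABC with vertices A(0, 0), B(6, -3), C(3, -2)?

The centroid is the average of the vertices, so each weight is 1/3.

(1/3, 1/3, 1/3)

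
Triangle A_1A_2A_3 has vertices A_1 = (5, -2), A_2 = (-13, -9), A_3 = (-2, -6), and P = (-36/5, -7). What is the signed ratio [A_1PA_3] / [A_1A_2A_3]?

3/5

[A_1A_2A_3] = ½·(5·(-9−(-6)) + (-13)·(-6−(-2)) + (-2)·(-2−(-9))) = ½·(-15 + 52 − 14) = 23/2.
[A_1PA_3] = ½·(5·(-7−(-6)) + (-36/5)·(-6−(-2)) + (-2)·(-2−(-7))) = ½·(-5 + 144/5 − 10) = 69/10, so the ratio is (69/10)/(23/2) = 3/5.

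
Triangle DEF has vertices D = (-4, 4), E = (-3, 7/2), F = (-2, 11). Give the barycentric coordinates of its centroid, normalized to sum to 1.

The centroid is the average of the vertices, so each weight is 1/3.

(1/3, 1/3, 1/3)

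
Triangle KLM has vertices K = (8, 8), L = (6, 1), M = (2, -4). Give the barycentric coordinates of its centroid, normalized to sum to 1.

The centroid is the average of the vertices, so each weight is 1/3.

(1/3, 1/3, 1/3)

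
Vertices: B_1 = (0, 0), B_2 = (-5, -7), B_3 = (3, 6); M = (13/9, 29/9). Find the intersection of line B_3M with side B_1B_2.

(-5/3, -7/3)

Barycentric coordinates of M with respect to B_1B_2B_3: (2/9, 1/9, 2/3).
On side B_1B_2 the B_3-coordinate is zero; dropping M's B_3-weight 2/3 and renormalizing the remaining 2/9 : 1/9 gives weights 2/3, 1/3 on B_1, B_2.
N = (2/3)·(0, 0) + (1/3)·(-5, -7) = (-5/3, -7/3).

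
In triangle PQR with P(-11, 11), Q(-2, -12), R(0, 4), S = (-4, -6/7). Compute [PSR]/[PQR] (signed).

3/7

[PQR] = ½·((-11)·(-12−4) + (-2)·(4−11) + 0·(11−(-12))) = ½·(176 + 14 + 0) = 95.
[PSR] = ½·((-11)·(-6/7−4) + (-4)·(4−11) + 0·(11−(-6/7))) = ½·(374/7 + 28 + 0) = 285/7, so the ratio is (285/7)/95 = 3/7.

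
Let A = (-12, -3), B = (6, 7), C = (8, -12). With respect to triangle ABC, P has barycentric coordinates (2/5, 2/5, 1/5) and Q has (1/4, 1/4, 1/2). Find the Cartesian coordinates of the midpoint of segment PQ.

Barycentric coordinates of the midpoint are the average: (13/40, 13/40, 7/20).
Converting: (13/40)·A + (13/40)·B + (7/20)·C = (17/20, -29/10).

(17/20, -29/10)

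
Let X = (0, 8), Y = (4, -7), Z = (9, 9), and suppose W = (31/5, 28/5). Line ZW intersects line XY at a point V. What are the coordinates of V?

Barycentric coordinates of W with respect to XYZ: (1/5, 1/5, 3/5).
On side XY the Z-coordinate is zero; dropping W's Z-weight 3/5 and renormalizing the remaining 1/5 : 1/5 gives weights 1/2, 1/2 on X, Y.
V = (1/2)·(0, 8) + (1/2)·(4, -7) = (2, 1/2).

(2, 1/2)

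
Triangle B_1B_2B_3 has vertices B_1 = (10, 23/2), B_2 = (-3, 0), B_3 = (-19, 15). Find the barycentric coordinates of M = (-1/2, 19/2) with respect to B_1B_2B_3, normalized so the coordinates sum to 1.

Signed area of the reference triangle: [B_1B_2B_3] = ½·(10·(0−15) + (-3)·(15−(23/2)) + (-19)·(23/2−0)) = ½·(-150 − 21/2 − 437/2) = -379/2.
[MB_2B_3] = ½·((-1/2)·(0−15) + (-3)·(15−(19/2)) + (-19)·(19/2−0)) = ½·(15/2 − 33/2 − 361/2) = -379/4, so the B_1-coordinate is (-379/4)/(-379/2) = 1/2.
[B_1MB_3] = ½·(10·(19/2−15) + (-1/2)·(15−(23/2)) + (-19)·(23/2−(19/2))) = ½·(-55 − 7/4 − 38) = -379/8, so the B_2-coordinate is 1/4.
[B_1B_2M] = ½·(10·(0−(19/2)) + (-3)·(19/2−(23/2)) + (-1/2)·(23/2−0)) = ½·(-95 + 6 − 23/4) = -379/8, so the B_3-coordinate is 1/4.
Check: 1/2 + 1/4 + 1/4 = 1.

(1/2, 1/4, 1/4)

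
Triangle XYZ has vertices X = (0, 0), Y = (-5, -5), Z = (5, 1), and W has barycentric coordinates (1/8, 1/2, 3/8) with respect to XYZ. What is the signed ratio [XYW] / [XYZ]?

3/8

The signed ratio [XYW]/[XYZ] equals the barycentric coordinate of W at vertex Z, which is 3/8.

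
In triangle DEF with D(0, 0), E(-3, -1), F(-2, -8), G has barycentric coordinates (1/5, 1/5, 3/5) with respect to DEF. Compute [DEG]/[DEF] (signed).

The signed ratio [DEG]/[DEF] equals the barycentric coordinate of G at vertex F, which is 3/5.

3/5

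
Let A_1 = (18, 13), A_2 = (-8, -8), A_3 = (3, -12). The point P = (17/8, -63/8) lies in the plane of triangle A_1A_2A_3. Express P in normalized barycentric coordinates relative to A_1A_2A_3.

Signed area of the reference triangle: [A_1A_2A_3] = ½·(18·(-8−(-12)) + (-8)·(-12−13) + 3·(13−(-8))) = ½·(72 + 200 + 63) = 335/2.
[PA_2A_3] = ½·((17/8)·(-8−(-12)) + (-8)·(-12−(-63/8)) + 3·(-63/8−(-8))) = ½·(17/2 + 33 + 3/8) = 335/16, so the A_1-coordinate is (335/16)/(335/2) = 1/8.
[A_1PA_3] = ½·(18·(-63/8−(-12)) + (17/8)·(-12−13) + 3·(13−(-63/8))) = ½·(297/4 − 425/8 + 501/8) = 335/8, so the A_2-coordinate is 1/4.
[A_1A_2P] = ½·(18·(-8−(-63/8)) + (-8)·(-63/8−13) + (17/8)·(13−(-8))) = ½·(-9/4 + 167 + 357/8) = 1675/16, so the A_3-coordinate is 5/8.

(1/8, 1/4, 5/8)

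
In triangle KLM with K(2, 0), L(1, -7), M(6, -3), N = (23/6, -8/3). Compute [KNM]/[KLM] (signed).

[KLM] = ½·(2·(-7−(-3)) + 1·(-3−0) + 6·(0−(-7))) = ½·(-8 − 3 + 42) = 31/2.
[KNM] = ½·(2·(-8/3−(-3)) + (23/6)·(-3−0) + 6·(0−(-8/3))) = ½·(2/3 − 23/2 + 16) = 31/12, so the ratio is (31/12)/(31/2) = 1/6.

1/6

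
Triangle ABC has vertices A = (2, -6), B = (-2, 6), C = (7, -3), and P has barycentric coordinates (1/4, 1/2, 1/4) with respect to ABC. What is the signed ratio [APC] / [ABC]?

1/2

The signed ratio [APC]/[ABC] equals the barycentric coordinate of P at vertex B, which is 1/2.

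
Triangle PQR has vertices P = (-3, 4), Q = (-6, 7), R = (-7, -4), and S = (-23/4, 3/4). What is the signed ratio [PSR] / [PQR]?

[PQR] = ½·((-3)·(7−(-4)) + (-6)·(-4−4) + (-7)·(4−7)) = ½·(-33 + 48 + 21) = 18.
[PSR] = ½·((-3)·(3/4−(-4)) + (-23/4)·(-4−4) + (-7)·(4−(3/4))) = ½·(-57/4 + 46 − 91/4) = 9/2, so the ratio is (9/2)/18 = 1/4.

1/4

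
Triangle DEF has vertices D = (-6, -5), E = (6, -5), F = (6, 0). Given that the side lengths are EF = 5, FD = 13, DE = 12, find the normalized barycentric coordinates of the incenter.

(1/6, 13/30, 2/5)

The incenter has barycentric coordinates proportional to the opposite side lengths: (5 : 13 : 12).
Normalizing by 5+13+12 = 30 gives (1/6, 13/30, 2/5).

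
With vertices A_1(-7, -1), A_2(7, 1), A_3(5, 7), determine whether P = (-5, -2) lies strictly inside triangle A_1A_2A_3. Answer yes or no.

Barycentric coordinates of P: (39/44, 7/22, -9/44).
The three coordinates are positive, positive, negative; a point is interior exactly when all three are positive.

no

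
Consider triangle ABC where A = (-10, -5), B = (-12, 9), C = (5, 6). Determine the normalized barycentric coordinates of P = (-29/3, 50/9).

Signed area of the reference triangle: [ABC] = ½·((-10)·(9−6) + (-12)·(6−(-5)) + 5·(-5−9)) = ½·(-30 − 132 − 70) = -116.
[PBC] = ½·((-29/3)·(9−6) + (-12)·(6−(50/9)) + 5·(50/9−9)) = ½·(-29 − 16/3 − 155/9) = -232/9, so the A-coordinate is (-232/9)/(-116) = 2/9.
[APC] = ½·((-10)·(50/9−6) + (-29/3)·(6−(-5)) + 5·(-5−(50/9))) = ½·(40/9 − 319/3 − 475/9) = -232/3, so the B-coordinate is 2/3.
[ABP] = ½·((-10)·(9−(50/9)) + (-12)·(50/9−(-5)) + (-29/3)·(-5−9)) = ½·(-310/9 − 380/3 + 406/3) = -116/9, so the C-coordinate is 1/9.
Check: 2/9 + 2/3 + 1/9 = 1.

(2/9, 2/3, 1/9)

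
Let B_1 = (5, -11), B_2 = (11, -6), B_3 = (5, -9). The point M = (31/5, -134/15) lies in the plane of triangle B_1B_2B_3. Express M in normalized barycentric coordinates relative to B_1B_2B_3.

(4/15, 1/5, 8/15)

Signed area of the reference triangle: [B_1B_2B_3] = ½·(5·(-6−(-9)) + 11·(-9−(-11)) + 5·(-11−(-6))) = ½·(15 + 22 − 25) = 6.
[MB_2B_3] = ½·((31/5)·(-6−(-9)) + 11·(-9−(-134/15)) + 5·(-134/15−(-6))) = ½·(93/5 − 11/15 − 44/3) = 8/5, so the B_1-coordinate is (8/5)/6 = 4/15.
[B_1MB_3] = ½·(5·(-134/15−(-9)) + (31/5)·(-9−(-11)) + 5·(-11−(-134/15))) = ½·(1/3 + 62/5 − 31/3) = 6/5, so the B_2-coordinate is 1/5.
[B_1B_2M] = ½·(5·(-6−(-134/15)) + 11·(-134/15−(-11)) + (31/5)·(-11−(-6))) = ½·(44/3 + 341/15 − 31) = 16/5, so the B_3-coordinate is 8/15.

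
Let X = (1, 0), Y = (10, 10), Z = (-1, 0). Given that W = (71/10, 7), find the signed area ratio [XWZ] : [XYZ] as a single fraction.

[XYZ] = ½·(1·(10−0) + 10·(0−0) + (-1)·(0−10)) = ½·(10 + 0 + 10) = 10.
[XWZ] = ½·(1·(7−0) + (71/10)·(0−0) + (-1)·(0−7)) = ½·(7 + 0 + 7) = 7, so the ratio is 7/10 = 7/10.

7/10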